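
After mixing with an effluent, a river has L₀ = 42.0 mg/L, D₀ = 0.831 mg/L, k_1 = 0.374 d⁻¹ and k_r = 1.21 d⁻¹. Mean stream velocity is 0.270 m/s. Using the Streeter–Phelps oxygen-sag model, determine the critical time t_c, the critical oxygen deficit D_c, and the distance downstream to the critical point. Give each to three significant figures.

t_c ≈ 1.35 d; D_c ≈ 7.83 mg/L; x_c ≈ 31.5 km

t_c = [1/(k_r−k_1)] ln[(k_r/k_1)(1 − D₀(k_r−k_1)/(k_1 L₀))]
= [1/(1.21−0.374)] ln[(1.21/0.374)(1 − 0.831×0.8360/(0.374×42.0))]
= (1/0.8360) ln[3.235 × 0.9558] = 1.196 × ln(3.092) = 1.196 × 1.129 = 1.350 d.
L(t_c) = L₀ e^(−k_1 t_c) = 42.0 × 0.6035 = 25.35 mg/L, and at the critical point k_r D_c = k_1 L, so D_c = (0.374/1.21) × 25.35 = 7.834 mg/L.
x_c = v t_c = 0.270 m/s × 1.350 d × 86400 s/d = 31500 m ≈ 31.5 km.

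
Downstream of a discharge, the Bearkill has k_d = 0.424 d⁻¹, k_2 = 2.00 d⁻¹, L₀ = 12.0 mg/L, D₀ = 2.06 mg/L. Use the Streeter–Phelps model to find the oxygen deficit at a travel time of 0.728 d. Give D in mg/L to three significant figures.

D ≈ 2.10 mg/L

k_d L₀/(k_2−k_d) = 0.424×12.0/(2.00−0.424) = 5.088/1.576 = 3.228 mg/L.
e^(−k_d t) = e^(−0.424×0.7280) = 0.7344; e^(−k_2 t) = e^(−2.00×0.7280) = 0.2332.
D = 3.228 × (0.7344 − 0.2332) + 2.06 × 0.2332 = 1.618 + 0.4803 = 2.099 mg/L.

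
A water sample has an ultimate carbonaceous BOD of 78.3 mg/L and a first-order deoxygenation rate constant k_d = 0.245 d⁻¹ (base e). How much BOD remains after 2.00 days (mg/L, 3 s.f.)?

L_t = L₀ e^(−k_d t) = 78.3 × e^(−0.245×2.00) = 78.3 × 0.6126 = 47.97 mg/L.

L ≈ 48.0 mg/L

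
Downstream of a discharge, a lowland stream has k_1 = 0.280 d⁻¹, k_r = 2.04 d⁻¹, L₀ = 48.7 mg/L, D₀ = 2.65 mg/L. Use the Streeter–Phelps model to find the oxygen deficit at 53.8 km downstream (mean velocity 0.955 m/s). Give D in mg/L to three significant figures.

D ≈ 5.11 mg/L

Travel time t = x/v = 53.8 km / (0.955 m/s) = 53800 m / 0.955 m/s = 56340 s = 0.6520 d.
k_1 L₀/(k_r−k_1) = 0.280×48.7/(2.04−0.280) = 13.64/1.760 = 7.748 mg/L.
e^(−k_1 t) = e^(−0.280×0.6520) = 0.8331; e^(−k_r t) = e^(−2.04×0.6520) = 0.2644.
D = 7.748 × (0.8331 − 0.2644) + 2.65 × 0.2644 = 4.406 + 0.7008 = 5.107 mg/L.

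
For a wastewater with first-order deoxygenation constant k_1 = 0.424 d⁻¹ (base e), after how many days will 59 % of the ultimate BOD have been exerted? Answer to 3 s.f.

t ≈ 2.10 d

y/L₀ = 1 − e^(−k_1 t) = 0.59 ⇒ e^(−k_1 t) = 0.410
t = −ln(0.410) / 0.424 = 0.8916 / 0.424 = 2.103 d.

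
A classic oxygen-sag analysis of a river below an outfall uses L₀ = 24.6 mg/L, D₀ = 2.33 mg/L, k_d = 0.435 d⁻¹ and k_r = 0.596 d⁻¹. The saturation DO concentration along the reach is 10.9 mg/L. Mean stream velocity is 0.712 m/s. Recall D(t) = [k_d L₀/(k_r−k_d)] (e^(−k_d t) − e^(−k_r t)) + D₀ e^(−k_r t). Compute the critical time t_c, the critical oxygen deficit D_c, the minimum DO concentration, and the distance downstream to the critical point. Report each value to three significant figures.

t_c ≈ 1.73 d; D_c ≈ 8.44 mg/L; min DO ≈ 2.46 mg/L; x_c ≈ 107 km

At the critical point dD/dt = 0, so k_d L₀ e^(−k_d t) = k_r D. Substituting D(t) from the Streeter–Phelps equation and solving for t gives
t_c = ln[(k_r/k_d)(1 − D₀(k_r−k_d)/(k_d L₀))] / (k_r−k_d).
Here k_r−k_d = 0.1610 d⁻¹ and 1 − D₀(k_r−k_d)/(k_d L₀) = 1 − 2.33×0.1610/(0.435×24.6) = 0.9649, so
t_c = ln(1.370 × 0.9649) / 0.1610 = 0.2792 / 0.1610 = 1.734 d.
L(t_c) = L₀ e^(−k_d t_c) = 24.6 × 0.4703 = 11.57 mg/L, and at the critical point k_r D_c = k_d L, so D_c = (0.435/0.596) × 11.57 = 8.444 mg/L.
Minimum DO = C_s − D_c = 10.9 − 8.444 = 2.456 mg/L.
x_c = v t_c = 0.712 m/s × 1.734 d × 86400 s/d = 106700 m ≈ 107 km.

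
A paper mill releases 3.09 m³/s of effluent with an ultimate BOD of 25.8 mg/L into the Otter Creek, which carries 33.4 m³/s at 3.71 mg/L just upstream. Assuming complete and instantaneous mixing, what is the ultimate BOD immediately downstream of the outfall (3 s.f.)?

Flow-weighted mixing: C = (Q_r C_r + Q_w C_w)/(Q_r + Q_w)
= (33.4×3.71 + 3.09×25.8)/(33.4 + 3.09) = 203.6/36.49 = 5.581 mg/L.

5.58 mg/L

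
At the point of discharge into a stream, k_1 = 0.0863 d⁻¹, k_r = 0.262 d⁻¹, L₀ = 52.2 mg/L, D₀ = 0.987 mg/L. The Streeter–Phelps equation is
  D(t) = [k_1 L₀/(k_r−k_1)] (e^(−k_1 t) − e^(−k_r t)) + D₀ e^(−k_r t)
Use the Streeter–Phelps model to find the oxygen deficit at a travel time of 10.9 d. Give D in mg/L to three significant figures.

k_1 L₀/(k_r−k_1) = 0.0863×52.2/(0.262−0.0863) = 4.505/0.1757 = 25.64 mg/L.
e^(−k_1 t) = e^(−0.0863×10.90) = 0.3904; e^(−k_r t) = e^(−0.262×10.90) = 0.05751.
D = 25.64 × (0.3904 − 0.05751) + 0.987 × 0.05751 = 8.534 + 0.05676 = 8.591 mg/L.

D ≈ 8.59 mg/L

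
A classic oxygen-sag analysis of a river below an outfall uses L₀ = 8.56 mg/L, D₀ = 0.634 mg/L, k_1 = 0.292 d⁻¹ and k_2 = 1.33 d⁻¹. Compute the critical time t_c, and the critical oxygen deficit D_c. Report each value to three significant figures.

t_c ≈ 1.17 d; D_c ≈ 1.34 mg/L

With k_2/k_1 = 4.555 and 1 − D₀(k_2−k_1)/(k_1 L₀) = 0.7367,
t_c = ln(4.555 × 0.7367) / (1.33 − 0.292) = ln(3.356) / 1.038 = 1.211/1.038 = 1.166 d.
D_c = (k_1/k_2) L₀ e^(−k_1 t_c) = (0.292/1.33) × 8.56 × e^(−0.292×1.166) = 0.2195 × 8.56 × 0.7114 = 1.337 mg/L.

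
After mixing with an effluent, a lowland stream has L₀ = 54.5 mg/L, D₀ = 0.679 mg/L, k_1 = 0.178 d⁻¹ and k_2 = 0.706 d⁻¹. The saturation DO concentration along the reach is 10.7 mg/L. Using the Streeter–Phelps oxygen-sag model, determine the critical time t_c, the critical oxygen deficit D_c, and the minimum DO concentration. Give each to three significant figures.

With k_2/k_1 = 3.966 and 1 − D₀(k_2−k_1)/(k_1 L₀) = 0.9630,
t_c = ln(3.966 × 0.9630) / (0.706 − 0.178) = ln(3.820) / 0.5280 = 1.340/0.5280 = 2.538 d.
D_c = (k_1/k_2) L₀ e^(−k_1 t_c) = (0.178/0.706) × 54.5 × e^(−0.178×2.538) = 0.2521 × 54.5 × 0.6365 = 8.746 mg/L.
Minimum DO = C_s − D_c = 10.7 − 8.746 = 1.954 mg/L.

t_c ≈ 2.54 d; D_c ≈ 8.75 mg/L; min DO ≈ 1.95 mg/L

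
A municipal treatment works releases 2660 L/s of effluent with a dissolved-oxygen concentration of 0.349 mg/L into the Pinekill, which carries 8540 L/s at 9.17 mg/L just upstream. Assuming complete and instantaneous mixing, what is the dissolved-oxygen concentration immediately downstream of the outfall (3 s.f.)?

7.08 mg/L

Flow-weighted mixing: C = (Q_r C_r + Q_w C_w)/(Q_r + Q_w)
= (8540×9.17 + 2660×0.349)/(8540 + 2660) = 79240/11200 = 7.075 mg/L.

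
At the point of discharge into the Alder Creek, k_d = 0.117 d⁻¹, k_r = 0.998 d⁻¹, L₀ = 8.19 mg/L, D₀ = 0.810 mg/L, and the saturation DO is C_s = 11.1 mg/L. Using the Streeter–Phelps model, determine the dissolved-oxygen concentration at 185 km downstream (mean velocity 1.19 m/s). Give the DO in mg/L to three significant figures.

DO ≈ 10.3 mg/L

Travel time t = x/v = 185 km / (1.19 m/s) = 185000 m / 1.19 m/s = 155500 s = 1.799 d.
k_d L₀/(k_r−k_d) = 0.117×8.19/(0.998−0.117) = 0.9582/0.8810 = 1.088 mg/L.
e^(−k_d t) = e^(−0.117×1.799) = 0.8102; e^(−k_r t) = e^(−0.998×1.799) = 0.1660.
D = 1.088 × (0.8102 − 0.1660) + 0.810 × 0.1660 = 0.7006 + 0.1345 = 0.8351 mg/L.
DO = C_s − D = 11.1 − 0.8351 = 10.26 mg/L.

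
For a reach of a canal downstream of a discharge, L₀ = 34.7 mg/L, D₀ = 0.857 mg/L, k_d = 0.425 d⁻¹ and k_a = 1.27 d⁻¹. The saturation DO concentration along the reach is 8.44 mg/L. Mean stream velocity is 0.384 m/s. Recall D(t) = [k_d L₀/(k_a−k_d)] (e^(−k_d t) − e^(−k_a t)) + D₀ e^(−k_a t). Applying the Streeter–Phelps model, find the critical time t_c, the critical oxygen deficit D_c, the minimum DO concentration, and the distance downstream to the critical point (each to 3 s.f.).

t_c ≈ 1.24 d; D_c ≈ 6.87 mg/L; min DO ≈ 1.57 mg/L; x_c ≈ 41.0 km

t_c = [1/(k_a−k_d)] ln[(k_a/k_d)(1 − D₀(k_a−k_d)/(k_d L₀))]
= [1/(1.27−0.425)] ln[(1.27/0.425)(1 − 0.857×0.8450/(0.425×34.7))]
= (1/0.8450) ln[2.988 × 0.9509] = 1.183 × ln(2.842) = 1.183 × 1.044 = 1.236 d.
D_c = (k_d/k_a) L₀ e^(−k_d t_c) = (0.425/1.27) × 34.7 × e^(−0.425×1.236) = 0.3346 × 34.7 × 0.5914 = 6.868 mg/L.
Minimum DO = C_s − D_c = 8.44 − 6.868 = 1.572 mg/L.
x_c = v t_c = 0.384 m/s × 1.236 d × 86400 s/d = 41000 m ≈ 41.0 km.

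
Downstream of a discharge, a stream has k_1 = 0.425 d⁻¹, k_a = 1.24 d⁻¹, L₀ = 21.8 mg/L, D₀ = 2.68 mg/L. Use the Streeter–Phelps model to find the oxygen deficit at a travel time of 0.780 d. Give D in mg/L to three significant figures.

k_1 L₀/(k_a−k_1) = 0.425×21.8/(1.24−0.425) = 9.265/0.8150 = 11.37 mg/L.
e^(−k_1 t) = e^(−0.425×0.7800) = 0.7178; e^(−k_a t) = e^(−1.24×0.7800) = 0.3801.
D = 11.37 × (0.7178 − 0.3801) + 2.68 × 0.3801 = 3.839 + 1.019 = 4.858 mg/L.

D ≈ 4.86 mg/L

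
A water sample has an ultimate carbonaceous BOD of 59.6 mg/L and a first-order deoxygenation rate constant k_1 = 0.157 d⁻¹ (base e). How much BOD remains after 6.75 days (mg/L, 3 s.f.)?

L_t = L₀ e^(−k_1 t) = 59.6 × e^(−0.157×6.75) = 59.6 × 0.3465 = 20.65 mg/L.

L ≈ 20.7 mg/L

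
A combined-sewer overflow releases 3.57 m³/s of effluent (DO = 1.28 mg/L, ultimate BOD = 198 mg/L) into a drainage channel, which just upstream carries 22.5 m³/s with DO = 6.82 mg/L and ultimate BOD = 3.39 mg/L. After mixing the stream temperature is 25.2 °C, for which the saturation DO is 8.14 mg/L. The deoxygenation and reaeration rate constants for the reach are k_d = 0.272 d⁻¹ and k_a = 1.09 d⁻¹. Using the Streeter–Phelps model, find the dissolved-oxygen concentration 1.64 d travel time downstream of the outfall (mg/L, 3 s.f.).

DO ≈ 3.07 mg/L

Mixed DO = (22.5×6.82 + 3.57×1.28)/(22.5+3.57) = 158.0/26.07 = 6.061 mg/L.
Mixed L₀ = (22.5×3.39 + 3.57×198)/(26.07) = 783.1/26.07 = 30.04 mg/L.
Initial deficit D₀ = C_s − DO₀ = 8.14 − 6.061 = 2.079 mg/L.
D(1.64) = [0.272×30.04/(1.09−0.272)](e^(−0.272×1.64) − e^(−1.09×1.64)) + 2.079 e^(−1.09×1.64)
= 9.989 × (0.6401 − 0.1674) + 2.079 × 0.1674 = 5.070 mg/L.
DO = 8.14 − 5.070 = 3.070 mg/L.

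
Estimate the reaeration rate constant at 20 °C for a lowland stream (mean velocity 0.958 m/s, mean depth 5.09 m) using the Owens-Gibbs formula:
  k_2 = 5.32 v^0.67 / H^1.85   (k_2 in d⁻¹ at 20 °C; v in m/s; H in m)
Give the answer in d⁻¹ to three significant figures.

k_2 ≈ 0.255 d⁻¹

k_2 = 5.32 × 0.958^0.67 / 5.09^1.85 = 5.32 × 0.9717 / 20.30 = 0.2547 d⁻¹.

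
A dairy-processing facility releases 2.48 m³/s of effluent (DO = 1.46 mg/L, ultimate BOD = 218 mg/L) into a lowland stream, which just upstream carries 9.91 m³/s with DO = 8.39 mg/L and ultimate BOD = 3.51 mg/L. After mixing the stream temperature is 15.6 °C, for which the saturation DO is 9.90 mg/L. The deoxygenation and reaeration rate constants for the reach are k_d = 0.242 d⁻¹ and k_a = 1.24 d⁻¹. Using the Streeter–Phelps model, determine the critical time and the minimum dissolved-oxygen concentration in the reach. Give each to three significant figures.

t_c ≈ 1.34 d; minimum DO ≈ 3.35 mg/L

Mixed DO = (9.91×8.39 + 2.48×1.46)/(9.91+2.48) = 86.77/12.39 = 7.003 mg/L.
Mixed L₀ = (9.91×3.51 + 2.48×218)/(12.39) = 575.4/12.39 = 46.44 mg/L.
Initial deficit D₀ = C_s − DO₀ = 9.90 − 7.003 = 2.897 mg/L.
t_c = (1/0.9980) ln[(1.24/0.242)(1 − 2.897×0.9980/(0.242×46.44))] = 1.002 × ln(3.806) = 1.339 d.
D_c = (0.242/1.24) × 46.44 × e^(−0.242×1.339) = 0.1952 × 46.44 × 0.7232 = 6.555 mg/L.
Minimum DO = 9.90 − 6.555 = 3.345 mg/L.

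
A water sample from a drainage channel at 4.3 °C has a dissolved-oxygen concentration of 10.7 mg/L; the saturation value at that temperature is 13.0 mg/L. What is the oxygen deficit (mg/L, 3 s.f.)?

D = C_s − C = 13.0 − 10.7 = 2.30 mg/L.

D ≈ 2.30 mg/L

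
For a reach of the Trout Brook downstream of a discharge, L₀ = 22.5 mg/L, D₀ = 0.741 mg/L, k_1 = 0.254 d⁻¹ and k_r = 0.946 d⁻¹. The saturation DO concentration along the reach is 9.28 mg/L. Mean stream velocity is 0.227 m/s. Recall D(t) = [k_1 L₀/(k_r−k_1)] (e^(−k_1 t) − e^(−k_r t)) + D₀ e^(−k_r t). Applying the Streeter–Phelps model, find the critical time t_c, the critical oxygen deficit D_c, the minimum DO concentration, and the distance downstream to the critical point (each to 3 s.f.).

t_c ≈ 1.76 d; D_c ≈ 3.86 mg/L; min DO ≈ 5.42 mg/L; x_c ≈ 34.6 km

With k_r/k_1 = 3.724 and 1 − D₀(k_r−k_1)/(k_1 L₀) = 0.9103,
t_c = ln(3.724 × 0.9103) / (0.946 − 0.254) = ln(3.390) / 0.6920 = 1.221/0.6920 = 1.764 d.
D_c = (k_1/k_r) L₀ e^(−k_1 t_c) = (0.254/0.946) × 22.5 × e^(−0.254×1.764) = 0.2685 × 22.5 × 0.6388 = 3.859 mg/L.
Minimum DO = C_s − D_c = 9.28 − 3.859 = 5.421 mg/L.
x_c = v t_c = 0.227 m/s × 1.764 d × 86400 s/d = 34600 m ≈ 34.6 km.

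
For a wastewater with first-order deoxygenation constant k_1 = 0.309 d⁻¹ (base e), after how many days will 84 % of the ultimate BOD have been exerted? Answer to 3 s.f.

t ≈ 5.93 d

y/L₀ = 1 − e^(−k_1 t) = 0.84 ⇒ e^(−k_1 t) = 0.160
t = −ln(0.160) / 0.309 = 1.833 / 0.309 = 5.931 d.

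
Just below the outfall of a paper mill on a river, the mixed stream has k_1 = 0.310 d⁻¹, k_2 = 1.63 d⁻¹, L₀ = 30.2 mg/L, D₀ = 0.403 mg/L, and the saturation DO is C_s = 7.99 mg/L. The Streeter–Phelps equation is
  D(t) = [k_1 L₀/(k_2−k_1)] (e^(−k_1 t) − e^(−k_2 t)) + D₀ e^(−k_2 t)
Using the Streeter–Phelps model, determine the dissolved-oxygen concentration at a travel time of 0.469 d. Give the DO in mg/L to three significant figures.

k_1 L₀/(k_2−k_1) = 0.310×30.2/(1.63−0.310) = 9.362/1.320 = 7.092 mg/L.
e^(−k_1 t) = e^(−0.310×0.4690) = 0.8647; e^(−k_2 t) = e^(−1.63×0.4690) = 0.4656.
D = 7.092 × (0.8647 − 0.4656) + 0.403 × 0.4656 = 2.831 + 0.1876 = 3.018 mg/L.
DO = C_s − D = 7.99 − 3.018 = 4.972 mg/L.

DO ≈ 4.97 mg/L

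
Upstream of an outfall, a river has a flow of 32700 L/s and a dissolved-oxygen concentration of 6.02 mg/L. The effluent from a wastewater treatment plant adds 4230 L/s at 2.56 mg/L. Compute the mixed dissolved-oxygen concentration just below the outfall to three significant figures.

5.62 mg/L

Flow-weighted mixing: C = (Q_r C_r + Q_w C_w)/(Q_r + Q_w)
= (32700×6.02 + 4230×2.56)/(32700 + 4230) = 207700/36930 = 5.624 mg/L.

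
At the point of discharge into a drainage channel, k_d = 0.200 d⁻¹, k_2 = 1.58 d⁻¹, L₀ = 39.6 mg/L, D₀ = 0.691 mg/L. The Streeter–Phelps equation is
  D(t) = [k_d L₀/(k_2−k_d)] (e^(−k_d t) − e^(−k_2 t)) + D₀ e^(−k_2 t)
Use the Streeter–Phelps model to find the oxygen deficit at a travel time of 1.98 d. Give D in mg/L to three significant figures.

D ≈ 3.64 mg/L

k_d L₀/(k_2−k_d) = 0.200×39.6/(1.58−0.200) = 7.920/1.380 = 5.739 mg/L.
e^(−k_d t) = e^(−0.200×1.980) = 0.6730; e^(−k_2 t) = e^(−1.58×1.980) = 0.04379.
D = 5.739 × (0.6730 − 0.04379) + 0.691 × 0.04379 = 3.611 + 0.03026 = 3.641 mg/L.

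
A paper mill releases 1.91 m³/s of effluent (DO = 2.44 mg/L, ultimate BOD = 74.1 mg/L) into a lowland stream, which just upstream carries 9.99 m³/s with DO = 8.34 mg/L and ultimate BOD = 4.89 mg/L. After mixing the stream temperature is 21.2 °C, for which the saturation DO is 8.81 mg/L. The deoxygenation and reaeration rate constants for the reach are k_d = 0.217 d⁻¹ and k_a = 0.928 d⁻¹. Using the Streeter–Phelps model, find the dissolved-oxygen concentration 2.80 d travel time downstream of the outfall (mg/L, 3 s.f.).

Mixed DO = (9.99×8.34 + 1.91×2.44)/(9.99+1.91) = 87.98/11.90 = 7.393 mg/L.
Mixed L₀ = (9.99×4.89 + 1.91×74.1)/(11.90) = 190.4/11.90 = 16.00 mg/L.
Initial deficit D₀ = C_s − DO₀ = 8.81 − 7.393 = 1.417 mg/L.
D(2.80) = [0.217×16.00/(0.928−0.217)](e^(−0.217×2.80) − e^(−0.928×2.80)) + 1.417 e^(−0.928×2.80)
= 4.883 × (0.5447 − 0.07439) + 1.417 × 0.07439 = 2.402 mg/L.
DO = 8.81 − 2.402 = 6.408 mg/L.

DO ≈ 6.41 mg/L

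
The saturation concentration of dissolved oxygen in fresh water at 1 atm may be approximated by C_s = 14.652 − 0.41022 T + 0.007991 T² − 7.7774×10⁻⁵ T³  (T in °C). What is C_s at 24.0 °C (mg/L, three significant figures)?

C_s = 14.652 − 0.41022×24.0 + 0.007991×24.0² − 7.7774×10⁻⁵×24.0³ = 8.334 mg/L.

C_s ≈ 8.33 mg/L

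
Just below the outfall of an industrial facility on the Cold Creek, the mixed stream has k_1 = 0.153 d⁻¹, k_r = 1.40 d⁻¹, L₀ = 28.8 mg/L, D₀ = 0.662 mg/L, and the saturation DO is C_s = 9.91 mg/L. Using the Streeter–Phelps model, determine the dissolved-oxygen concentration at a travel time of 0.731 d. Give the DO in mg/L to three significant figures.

DO ≈ 7.78 mg/L

k_1 L₀/(k_r−k_1) = 0.153×28.8/(1.40−0.153) = 4.406/1.247 = 3.534 mg/L.
e^(−k_1 t) = e^(−0.153×0.7310) = 0.8942; e^(−k_r t) = e^(−1.40×0.7310) = 0.3594.
D = 3.534 × (0.8942 − 0.3594) + 0.662 × 0.3594 = 1.890 + 0.2379 = 2.128 mg/L.
DO = C_s − D = 9.91 − 2.128 = 7.782 mg/L.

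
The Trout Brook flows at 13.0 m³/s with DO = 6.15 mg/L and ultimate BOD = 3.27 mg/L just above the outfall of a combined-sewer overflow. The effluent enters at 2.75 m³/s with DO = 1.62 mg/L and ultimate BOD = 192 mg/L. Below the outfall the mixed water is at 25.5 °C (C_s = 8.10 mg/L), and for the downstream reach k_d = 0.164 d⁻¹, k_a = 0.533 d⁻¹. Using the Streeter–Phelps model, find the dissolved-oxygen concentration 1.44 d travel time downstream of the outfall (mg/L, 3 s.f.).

Mixed DO = (13.0×6.15 + 2.75×1.62)/(13.0+2.75) = 84.41/15.75 = 5.359 mg/L.
Mixed L₀ = (13.0×3.27 + 2.75×192)/(15.75) = 570.5/15.75 = 36.22 mg/L.
Initial deficit D₀ = C_s − DO₀ = 8.10 − 5.359 = 2.741 mg/L.
D(1.44) = [0.164×36.22/(0.533−0.164)](e^(−0.164×1.44) − e^(−0.533×1.44)) + 2.741 e^(−0.533×1.44)
= 16.10 × (0.7897 − 0.4642) + 2.741 × 0.4642 = 6.512 mg/L.
DO = 8.10 − 6.512 = 1.588 mg/L.

DO ≈ 1.59 mg/L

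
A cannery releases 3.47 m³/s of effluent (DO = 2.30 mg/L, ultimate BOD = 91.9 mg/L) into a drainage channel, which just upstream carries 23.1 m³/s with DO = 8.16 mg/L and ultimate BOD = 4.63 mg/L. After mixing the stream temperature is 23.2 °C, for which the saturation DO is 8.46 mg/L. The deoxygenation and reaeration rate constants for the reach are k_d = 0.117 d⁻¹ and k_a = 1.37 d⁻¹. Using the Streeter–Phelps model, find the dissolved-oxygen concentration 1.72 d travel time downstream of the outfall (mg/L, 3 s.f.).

Mixed DO = (23.1×8.16 + 3.47×2.30)/(23.1+3.47) = 196.5/26.57 = 7.395 mg/L.
Mixed L₀ = (23.1×4.63 + 3.47×91.9)/(26.57) = 425.8/26.57 = 16.03 mg/L.
Initial deficit D₀ = C_s − DO₀ = 8.46 − 7.395 = 1.065 mg/L.
D(1.72) = [0.117×16.03/(1.37−0.117)](e^(−0.117×1.72) − e^(−1.37×1.72)) + 1.065 e^(−1.37×1.72)
= 1.497 × (0.8177 − 0.09476) + 1.065 × 0.09476 = 1.183 mg/L.
DO = 8.46 − 1.183 = 7.277 mg/L.

DO ≈ 7.28 mg/L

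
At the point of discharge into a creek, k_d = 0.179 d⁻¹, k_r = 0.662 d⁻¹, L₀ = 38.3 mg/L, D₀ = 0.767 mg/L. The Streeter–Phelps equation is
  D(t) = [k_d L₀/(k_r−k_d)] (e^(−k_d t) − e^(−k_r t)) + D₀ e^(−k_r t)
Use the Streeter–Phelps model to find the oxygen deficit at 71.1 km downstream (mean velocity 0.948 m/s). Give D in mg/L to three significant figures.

Travel time t = x/v = 71.1 km / (0.948 m/s) = 71100 m / 0.948 m/s = 75000 s = 0.8681 d.
k_d L₀/(k_r−k_d) = 0.179×38.3/(0.662−0.179) = 6.856/0.4830 = 14.19 mg/L.
e^(−k_d t) = e^(−0.179×0.8681) = 0.8561; e^(−k_r t) = e^(−0.662×0.8681) = 0.5629.
D = 14.19 × (0.8561 − 0.5629) + 0.767 × 0.5629 = 4.162 + 0.4317 = 4.593 mg/L.

D ≈ 4.59 mg/L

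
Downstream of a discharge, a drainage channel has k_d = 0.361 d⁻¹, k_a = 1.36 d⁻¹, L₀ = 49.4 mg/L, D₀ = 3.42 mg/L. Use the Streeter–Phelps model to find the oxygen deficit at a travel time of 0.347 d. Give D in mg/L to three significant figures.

k_d L₀/(k_a−k_d) = 0.361×49.4/(1.36−0.361) = 17.83/0.9990 = 17.85 mg/L.
e^(−k_d t) = e^(−0.361×0.3470) = 0.8823; e^(−k_a t) = e^(−1.36×0.3470) = 0.6238.
D = 17.85 × (0.8823 − 0.6238) + 3.42 × 0.6238 = 4.614 + 2.133 = 6.747 mg/L.

D ≈ 6.75 mg/L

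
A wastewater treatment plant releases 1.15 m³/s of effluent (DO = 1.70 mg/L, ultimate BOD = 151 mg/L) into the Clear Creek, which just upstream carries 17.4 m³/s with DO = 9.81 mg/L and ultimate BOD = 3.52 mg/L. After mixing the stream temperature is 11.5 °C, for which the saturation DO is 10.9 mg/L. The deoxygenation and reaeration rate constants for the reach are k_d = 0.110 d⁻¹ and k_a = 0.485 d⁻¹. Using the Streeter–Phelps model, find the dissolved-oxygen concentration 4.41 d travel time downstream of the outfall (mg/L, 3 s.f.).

Mixed DO = (17.4×9.81 + 1.15×1.70)/(17.4+1.15) = 172.6/18.55 = 9.307 mg/L.
Mixed L₀ = (17.4×3.52 + 1.15×151)/(18.55) = 234.9/18.55 = 12.66 mg/L.
Initial deficit D₀ = C_s − DO₀ = 10.9 − 9.307 = 1.593 mg/L.
D(4.41) = [0.110×12.66/(0.485−0.110)](e^(−0.110×4.41) − e^(−0.485×4.41)) + 1.593 e^(−0.485×4.41)
= 3.714 × (0.6156 − 0.1178) + 1.593 × 0.1178 = 2.037 mg/L.
DO = 10.9 − 2.037 = 8.863 mg/L.

DO ≈ 8.86 mg/L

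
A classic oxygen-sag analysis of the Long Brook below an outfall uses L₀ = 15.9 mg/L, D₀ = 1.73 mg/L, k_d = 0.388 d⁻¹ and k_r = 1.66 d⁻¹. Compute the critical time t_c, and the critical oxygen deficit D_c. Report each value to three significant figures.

t_c ≈ 0.796 d; D_c ≈ 2.73 mg/L

t_c = [1/(k_r−k_d)] ln[(k_r/k_d)(1 − D₀(k_r−k_d)/(k_d L₀))]
= [1/(1.66−0.388)] ln[(1.66/0.388)(1 − 1.73×1.272/(0.388×15.9))]
= (1/1.272) ln[4.278 × 0.6433] = 0.7862 × ln(2.752) = 0.7862 × 1.012 = 0.7959 d.
L(t_c) = L₀ e^(−k_d t_c) = 15.9 × 0.7343 = 11.68 mg/L, and at the critical point k_r D_c = k_d L, so D_c = (0.388/1.66) × 11.68 = 2.729 mg/L.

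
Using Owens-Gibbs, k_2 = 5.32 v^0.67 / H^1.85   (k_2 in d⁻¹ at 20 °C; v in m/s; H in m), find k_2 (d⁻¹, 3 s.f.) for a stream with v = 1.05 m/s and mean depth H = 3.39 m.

k_2 = 5.32 × 1.05^0.67 / 3.39^1.85 = 5.32 × 1.033 / 9.569 = 0.5744 d⁻¹.

k_2 ≈ 0.574 d⁻¹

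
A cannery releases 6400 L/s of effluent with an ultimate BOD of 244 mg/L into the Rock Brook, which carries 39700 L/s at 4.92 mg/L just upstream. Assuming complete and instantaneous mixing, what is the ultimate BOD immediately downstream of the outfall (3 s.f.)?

38.1 mg/L

Flow-weighted mixing: C = (Q_r C_r + Q_w C_w)/(Q_r + Q_w)
= (39700×4.92 + 6400×244)/(39700 + 6400) = 1.757×10^6/46100 = 38.11 mg/L.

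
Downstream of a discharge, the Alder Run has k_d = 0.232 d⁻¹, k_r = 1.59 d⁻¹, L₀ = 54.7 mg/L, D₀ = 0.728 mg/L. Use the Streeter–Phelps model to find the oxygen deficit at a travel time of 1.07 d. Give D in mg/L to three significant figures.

D ≈ 5.72 mg/L

k_d L₀/(k_r−k_d) = 0.232×54.7/(1.59−0.232) = 12.69/1.358 = 9.345 mg/L.
e^(−k_d t) = e^(−0.232×1.070) = 0.7802; e^(−k_r t) = e^(−1.59×1.070) = 0.1824.
D = 9.345 × (0.7802 − 0.1824) + 0.728 × 0.1824 = 5.586 + 0.1328 = 5.719 mg/L.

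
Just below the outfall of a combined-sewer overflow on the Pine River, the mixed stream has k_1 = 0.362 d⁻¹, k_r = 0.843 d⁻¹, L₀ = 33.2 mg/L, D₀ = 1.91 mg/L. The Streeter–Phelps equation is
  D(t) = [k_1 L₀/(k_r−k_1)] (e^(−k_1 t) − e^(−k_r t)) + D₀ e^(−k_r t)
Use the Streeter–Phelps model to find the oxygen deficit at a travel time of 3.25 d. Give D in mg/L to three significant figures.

D ≈ 6.21 mg/L

k_1 L₀/(k_r−k_1) = 0.362×33.2/(0.843−0.362) = 12.02/0.4810 = 24.99 mg/L.
e^(−k_1 t) = e^(−0.362×3.250) = 0.3084; e^(−k_r t) = e^(−0.843×3.250) = 0.06459.
D = 24.99 × (0.3084 − 0.06459) + 1.91 × 0.06459 = 6.091 + 0.1234 = 6.214 mg/L.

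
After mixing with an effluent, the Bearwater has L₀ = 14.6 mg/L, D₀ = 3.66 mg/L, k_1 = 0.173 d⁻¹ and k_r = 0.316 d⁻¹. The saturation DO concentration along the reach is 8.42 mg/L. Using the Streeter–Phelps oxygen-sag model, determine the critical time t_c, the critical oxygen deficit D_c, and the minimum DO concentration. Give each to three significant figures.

t_c ≈ 2.59 d; D_c ≈ 5.11 mg/L; min DO ≈ 3.31 mg/L

With k_r/k_1 = 1.827 and 1 − D₀(k_r−k_1)/(k_1 L₀) = 0.7928,
t_c = ln(1.827 × 0.7928) / (0.316 − 0.173) = ln(1.448) / 0.1430 = 0.3702/0.1430 = 2.589 d.
L(t_c) = L₀ e^(−k_1 t_c) = 14.6 × 0.6390 = 9.329 mg/L, and at the critical point k_r D_c = k_1 L, so D_c = (0.173/0.316) × 9.329 = 5.107 mg/L.
Minimum DO = C_s − D_c = 8.42 − 5.107 = 3.313 mg/L.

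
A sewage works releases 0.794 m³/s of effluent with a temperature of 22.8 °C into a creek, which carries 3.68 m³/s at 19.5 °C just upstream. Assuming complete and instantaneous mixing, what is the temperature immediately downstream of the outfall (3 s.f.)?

Flow-weighted mixing: C = (Q_r C_r + Q_w C_w)/(Q_r + Q_w)
= (3.68×19.5 + 0.794×22.8)/(3.68 + 0.794) = 89.86/4.474 = 20.09 °C.

20.1 °C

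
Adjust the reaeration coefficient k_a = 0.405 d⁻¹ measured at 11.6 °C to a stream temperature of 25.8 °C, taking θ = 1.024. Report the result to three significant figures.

k_a ≈ 0.567 d⁻¹

k_a(T₂) = k_a(T₁) · θ^(T₂−T₁) = 0.405 × 1.024^(25.8−11.6)
= 0.405 × 1.024^14.2 = 0.405 × 1.400 = 0.5672 d⁻¹.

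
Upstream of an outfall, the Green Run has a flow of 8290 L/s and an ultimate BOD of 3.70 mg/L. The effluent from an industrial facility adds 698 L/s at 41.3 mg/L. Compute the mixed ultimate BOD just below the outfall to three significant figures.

Flow-weighted mixing: C = (Q_r C_r + Q_w C_w)/(Q_r + Q_w)
= (8290×3.70 + 698×41.3)/(8290 + 698) = 59500/8988 = 6.620 mg/L.

6.62 mg/L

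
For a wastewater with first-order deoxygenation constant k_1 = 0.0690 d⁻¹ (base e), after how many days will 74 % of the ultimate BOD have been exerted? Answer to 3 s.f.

t ≈ 19.5 d

y/L₀ = 1 − e^(−k_1 t) = 0.74 ⇒ e^(−k_1 t) = 0.260
t = −ln(0.260) / 0.0690 = 1.347 / 0.0690 = 19.52 d.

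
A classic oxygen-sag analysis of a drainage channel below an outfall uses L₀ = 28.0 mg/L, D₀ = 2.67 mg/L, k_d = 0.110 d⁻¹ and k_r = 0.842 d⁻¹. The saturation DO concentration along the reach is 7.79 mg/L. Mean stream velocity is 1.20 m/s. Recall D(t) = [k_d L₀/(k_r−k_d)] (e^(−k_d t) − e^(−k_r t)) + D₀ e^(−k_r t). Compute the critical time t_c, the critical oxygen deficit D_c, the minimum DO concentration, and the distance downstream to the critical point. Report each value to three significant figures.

With k_r/k_d = 7.655 and 1 − D₀(k_r−k_d)/(k_d L₀) = 0.3654,
t_c = ln(7.655 × 0.3654) / (0.842 − 0.110) = ln(2.797) / 0.7320 = 1.029/0.7320 = 1.405 d.
L(t_c) = L₀ e^(−k_d t_c) = 28.0 × 0.8568 = 23.99 mg/L, and at the critical point k_r D_c = k_d L, so D_c = (0.110/0.842) × 23.99 = 3.134 mg/L.
Minimum DO = C_s − D_c = 7.79 − 3.134 = 4.656 mg/L.
x_c = v t_c = 1.20 m/s × 1.405 d × 86400 s/d = 145700 m ≈ 146 km.

t_c ≈ 1.41 d; D_c ≈ 3.13 mg/L; min DO ≈ 4.66 mg/L; x_c ≈ 146 km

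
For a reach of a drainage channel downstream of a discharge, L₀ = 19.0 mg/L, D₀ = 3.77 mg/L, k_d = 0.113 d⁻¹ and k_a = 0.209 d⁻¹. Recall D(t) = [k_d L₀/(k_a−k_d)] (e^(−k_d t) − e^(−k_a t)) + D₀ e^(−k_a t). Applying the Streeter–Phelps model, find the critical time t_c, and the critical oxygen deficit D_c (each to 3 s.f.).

t_c ≈ 4.48 d; D_c ≈ 6.19 mg/L

With k_a/k_d = 1.850 and 1 − D₀(k_a−k_d)/(k_d L₀) = 0.8314,
t_c = ln(1.850 × 0.8314) / (0.209 − 0.113) = ln(1.538) / 0.09600 = 0.4303/0.09600 = 4.483 d.
D_c = (k_d/k_a) L₀ e^(−k_d t_c) = (0.113/0.209) × 19.0 × e^(−0.113×4.483) = 0.5407 × 19.0 × 0.6026 = 6.190 mg/L.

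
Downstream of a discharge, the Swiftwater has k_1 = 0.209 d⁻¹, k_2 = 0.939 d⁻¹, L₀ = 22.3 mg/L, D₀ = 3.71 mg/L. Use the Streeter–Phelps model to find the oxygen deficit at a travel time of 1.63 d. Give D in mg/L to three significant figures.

k_1 L₀/(k_2−k_1) = 0.209×22.3/(0.939−0.209) = 4.661/0.7300 = 6.385 mg/L.
e^(−k_1 t) = e^(−0.209×1.630) = 0.7113; e^(−k_2 t) = e^(−0.939×1.630) = 0.2164.
D = 6.385 × (0.7113 − 0.2164) + 3.71 × 0.2164 = 3.160 + 0.8029 = 3.962 mg/L.

D ≈ 3.96 mg/L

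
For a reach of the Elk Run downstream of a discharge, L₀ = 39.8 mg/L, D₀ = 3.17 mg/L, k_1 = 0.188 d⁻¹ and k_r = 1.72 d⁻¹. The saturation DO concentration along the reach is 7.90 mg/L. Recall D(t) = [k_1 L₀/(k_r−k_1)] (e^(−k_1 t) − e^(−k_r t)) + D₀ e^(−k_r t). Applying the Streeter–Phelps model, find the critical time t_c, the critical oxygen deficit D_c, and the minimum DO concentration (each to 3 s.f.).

t_c ≈ 0.761 d; D_c ≈ 3.77 mg/L; min DO ≈ 4.13 mg/L

At the critical point dD/dt = 0, so k_1 L₀ e^(−k_1 t) = k_r D. Substituting D(t) from the Streeter–Phelps equation and solving for t gives
t_c = ln[(k_r/k_1)(1 − D₀(k_r−k_1)/(k_1 L₀))] / (k_r−k_1).
Here k_r−k_1 = 1.532 d⁻¹ and 1 − D₀(k_r−k_1)/(k_1 L₀) = 1 − 3.17×1.532/(0.188×39.8) = 0.3510, so
t_c = ln(9.149 × 0.3510) / 1.532 = 1.167 / 1.532 = 0.7614 d.
D_c = (k_1/k_r) L₀ e^(−k_1 t_c) = (0.188/1.72) × 39.8 × e^(−0.188×0.7614) = 0.1093 × 39.8 × 0.8666 = 3.770 mg/L.
Minimum DO = C_s − D_c = 7.90 − 3.770 = 4.130 mg/L.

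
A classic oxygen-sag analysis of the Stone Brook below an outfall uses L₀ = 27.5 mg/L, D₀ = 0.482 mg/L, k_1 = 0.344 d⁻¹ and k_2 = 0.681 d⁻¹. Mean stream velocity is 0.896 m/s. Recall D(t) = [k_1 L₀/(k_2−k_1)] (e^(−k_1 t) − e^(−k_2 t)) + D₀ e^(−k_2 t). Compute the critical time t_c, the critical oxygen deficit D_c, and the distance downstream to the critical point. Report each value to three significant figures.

t_c = [1/(k_2−k_1)] ln[(k_2/k_1)(1 − D₀(k_2−k_1)/(k_1 L₀))]
= [1/(0.681−0.344)] ln[(0.681/0.344)(1 − 0.482×0.3370/(0.344×27.5))]
= (1/0.3370) ln[1.980 × 0.9828] = 2.967 × ln(1.946) = 2.967 × 0.6656 = 1.975 d.
D_c = (k_1/k_2) L₀ e^(−k_1 t_c) = (0.344/0.681) × 27.5 × e^(−0.344×1.975) = 0.5051 × 27.5 × 0.5069 = 7.042 mg/L.
x_c = v t_c = 0.896 m/s × 1.975 d × 86400 s/d = 152900 m ≈ 153 km.

t_c ≈ 1.98 d; D_c ≈ 7.04 mg/L; x_c ≈ 153 km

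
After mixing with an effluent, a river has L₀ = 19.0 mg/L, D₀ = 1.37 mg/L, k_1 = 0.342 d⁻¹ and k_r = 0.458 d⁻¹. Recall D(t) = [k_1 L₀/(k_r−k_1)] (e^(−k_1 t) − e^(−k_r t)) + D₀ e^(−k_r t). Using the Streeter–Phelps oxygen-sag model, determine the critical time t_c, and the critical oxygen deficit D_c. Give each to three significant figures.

t_c ≈ 2.30 d; D_c ≈ 6.45 mg/L

At the critical point dD/dt = 0, so k_1 L₀ e^(−k_1 t) = k_r D. Substituting D(t) from the Streeter–Phelps equation and solving for t gives
t_c = ln[(k_r/k_1)(1 − D₀(k_r−k_1)/(k_1 L₀))] / (k_r−k_1).
Here k_r−k_1 = 0.1160 d⁻¹ and 1 − D₀(k_r−k_1)/(k_1 L₀) = 1 − 1.37×0.1160/(0.342×19.0) = 0.9755, so
t_c = ln(1.339 × 0.9755) / 0.1160 = 0.2673 / 0.1160 = 2.304 d.
D_c = (k_1/k_r) L₀ e^(−k_1 t_c) = (0.342/0.458) × 19.0 × e^(−0.342×2.304) = 0.7467 × 19.0 × 0.4547 = 6.452 mg/L.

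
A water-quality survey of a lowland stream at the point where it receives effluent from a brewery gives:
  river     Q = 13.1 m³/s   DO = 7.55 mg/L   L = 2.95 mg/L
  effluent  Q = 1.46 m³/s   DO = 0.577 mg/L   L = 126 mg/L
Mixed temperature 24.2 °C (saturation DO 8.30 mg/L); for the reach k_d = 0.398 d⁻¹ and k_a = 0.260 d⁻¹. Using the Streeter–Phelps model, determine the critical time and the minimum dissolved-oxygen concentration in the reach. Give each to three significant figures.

Mixed DO = (13.1×7.55 + 1.46×0.577)/(13.1+1.46) = 99.75/14.56 = 6.851 mg/L.
Mixed L₀ = (13.1×2.95 + 1.46×126)/(14.56) = 222.6/14.56 = 15.29 mg/L.
Initial deficit D₀ = C_s − DO₀ = 8.30 − 6.851 = 1.449 mg/L.
t_c = (1/-0.1380) ln[(0.260/0.398)(1 − 1.449×-0.1380/(0.398×15.29))] = -7.246 × ln(0.6747) = 2.851 d.
D_c = (0.398/0.260) × 15.29 × e^(−0.398×2.851) = 1.531 × 15.29 × 0.3215 = 7.525 mg/L.
Minimum DO = 8.30 − 7.525 = 0.7752 mg/L.

t_c ≈ 2.85 d; minimum DO ≈ 0.775 mg/L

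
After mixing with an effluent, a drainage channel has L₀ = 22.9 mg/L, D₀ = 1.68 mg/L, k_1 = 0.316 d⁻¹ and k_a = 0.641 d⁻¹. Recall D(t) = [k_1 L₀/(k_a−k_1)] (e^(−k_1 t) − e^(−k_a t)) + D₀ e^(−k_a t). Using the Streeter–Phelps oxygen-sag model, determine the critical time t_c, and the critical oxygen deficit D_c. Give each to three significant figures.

t_c ≈ 1.93 d; D_c ≈ 6.13 mg/L

At the critical point dD/dt = 0, so k_1 L₀ e^(−k_1 t) = k_a D. Substituting D(t) from the Streeter–Phelps equation and solving for t gives
t_c = ln[(k_a/k_1)(1 − D₀(k_a−k_1)/(k_1 L₀))] / (k_a−k_1).
Here k_a−k_1 = 0.3250 d⁻¹ and 1 − D₀(k_a−k_1)/(k_1 L₀) = 1 − 1.68×0.3250/(0.316×22.9) = 0.9245, so
t_c = ln(2.028 × 0.9245) / 0.3250 = 0.6288 / 0.3250 = 1.935 d.
D_c = (k_1/k_a) L₀ e^(−k_1 t_c) = (0.316/0.641) × 22.9 × e^(−0.316×1.935) = 0.4930 × 22.9 × 0.5426 = 6.125 mg/L.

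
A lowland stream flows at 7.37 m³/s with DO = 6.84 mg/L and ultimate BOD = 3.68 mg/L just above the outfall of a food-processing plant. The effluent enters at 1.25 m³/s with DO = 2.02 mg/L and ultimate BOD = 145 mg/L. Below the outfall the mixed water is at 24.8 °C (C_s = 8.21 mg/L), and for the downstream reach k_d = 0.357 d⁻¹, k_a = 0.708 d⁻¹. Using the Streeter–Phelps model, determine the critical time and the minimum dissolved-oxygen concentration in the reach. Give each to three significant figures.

Mixed DO = (7.37×6.84 + 1.25×2.02)/(7.37+1.25) = 52.94/8.620 = 6.141 mg/L.
Mixed L₀ = (7.37×3.68 + 1.25×145)/(8.620) = 208.4/8.620 = 24.17 mg/L.
Initial deficit D₀ = C_s − DO₀ = 8.21 − 6.141 = 2.069 mg/L.
t_c = (1/0.3510) ln[(0.708/0.357)(1 − 2.069×0.3510/(0.357×24.17))] = 2.849 × ln(1.816) = 1.700 d.
D_c = (0.357/0.708) × 24.17 × e^(−0.357×1.700) = 0.5042 × 24.17 × 0.5450 = 6.643 mg/L.
Minimum DO = 8.21 − 6.643 = 1.567 mg/L.

t_c ≈ 1.70 d; minimum DO ≈ 1.57 mg/L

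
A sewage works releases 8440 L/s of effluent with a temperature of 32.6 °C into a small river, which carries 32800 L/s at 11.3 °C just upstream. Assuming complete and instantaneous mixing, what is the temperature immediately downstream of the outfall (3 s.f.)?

Flow-weighted mixing: C = (Q_r C_r + Q_w C_w)/(Q_r + Q_w)
= (32800×11.3 + 8440×32.6)/(32800 + 8440) = 645800/41240 = 15.66 °C.

15.7 °C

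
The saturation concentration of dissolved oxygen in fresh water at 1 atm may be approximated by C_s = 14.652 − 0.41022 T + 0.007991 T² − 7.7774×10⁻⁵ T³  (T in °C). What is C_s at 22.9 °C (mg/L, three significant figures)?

C_s = 14.652 − 0.41022×22.9 + 0.007991×22.9² − 7.7774×10⁻⁵×22.9³ = 8.515 mg/L.

C_s ≈ 8.51 mg/L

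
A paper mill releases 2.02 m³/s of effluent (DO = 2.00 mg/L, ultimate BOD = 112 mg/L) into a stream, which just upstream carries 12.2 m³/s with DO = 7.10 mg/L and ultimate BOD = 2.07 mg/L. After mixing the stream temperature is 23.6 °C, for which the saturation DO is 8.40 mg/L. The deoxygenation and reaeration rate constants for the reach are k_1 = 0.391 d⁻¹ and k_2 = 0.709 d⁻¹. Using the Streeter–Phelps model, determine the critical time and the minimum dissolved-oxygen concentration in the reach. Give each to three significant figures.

Mixed DO = (12.2×7.10 + 2.02×2.00)/(12.2+2.02) = 90.66/14.22 = 6.376 mg/L.
Mixed L₀ = (12.2×2.07 + 2.02×112)/(14.22) = 251.5/14.22 = 17.69 mg/L.
Initial deficit D₀ = C_s − DO₀ = 8.40 − 6.376 = 2.024 mg/L.
t_c = (1/0.3180) ln[(0.709/0.391)(1 − 2.024×0.3180/(0.391×17.69))] = 3.145 × ln(1.644) = 1.564 d.
D_c = (0.391/0.709) × 17.69 × e^(−0.391×1.564) = 0.5515 × 17.69 × 0.5425 = 5.291 mg/L.
Minimum DO = 8.40 − 5.291 = 3.109 mg/L.

t_c ≈ 1.56 d; minimum DO ≈ 3.11 mg/L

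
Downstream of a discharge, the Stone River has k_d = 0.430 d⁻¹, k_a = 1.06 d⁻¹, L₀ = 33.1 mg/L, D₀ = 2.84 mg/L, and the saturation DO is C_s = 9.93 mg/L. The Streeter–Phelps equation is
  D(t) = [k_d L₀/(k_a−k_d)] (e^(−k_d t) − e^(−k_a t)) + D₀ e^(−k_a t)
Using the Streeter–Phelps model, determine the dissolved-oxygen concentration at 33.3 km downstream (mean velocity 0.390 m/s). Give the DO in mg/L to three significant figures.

Travel time t = x/v = 33.3 km / (0.390 m/s) = 33300 m / 0.390 m/s = 85380 s = 0.9882 d.
k_d L₀/(k_a−k_d) = 0.430×33.1/(1.06−0.430) = 14.23/0.6300 = 22.59 mg/L.
e^(−k_d t) = e^(−0.430×0.9882) = 0.6538; e^(−k_a t) = e^(−1.06×0.9882) = 0.3508.
D = 22.59 × (0.6538 − 0.3508) + 2.84 × 0.3508 = 6.846 + 0.9963 = 7.842 mg/L.
DO = C_s − D = 9.93 − 7.842 = 2.088 mg/L.

DO ≈ 2.09 mg/L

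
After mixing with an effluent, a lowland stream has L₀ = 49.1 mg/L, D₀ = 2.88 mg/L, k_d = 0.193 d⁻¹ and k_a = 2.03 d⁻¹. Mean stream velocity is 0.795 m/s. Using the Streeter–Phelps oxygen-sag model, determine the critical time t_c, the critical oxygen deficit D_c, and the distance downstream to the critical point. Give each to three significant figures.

t_c ≈ 0.836 d; D_c ≈ 3.97 mg/L; x_c ≈ 57.4 km

With k_a/k_d = 10.52 and 1 − D₀(k_a−k_d)/(k_d L₀) = 0.4417,
t_c = ln(10.52 × 0.4417) / (2.03 − 0.193) = ln(4.646) / 1.837 = 1.536/1.837 = 0.8361 d.
D_c = (k_d/k_a) L₀ e^(−k_d t_c) = (0.193/2.03) × 49.1 × e^(−0.193×0.8361) = 0.09507 × 49.1 × 0.8510 = 3.972 mg/L.
x_c = v t_c = 0.795 m/s × 0.8361 d × 86400 s/d = 57430 m ≈ 57.4 km.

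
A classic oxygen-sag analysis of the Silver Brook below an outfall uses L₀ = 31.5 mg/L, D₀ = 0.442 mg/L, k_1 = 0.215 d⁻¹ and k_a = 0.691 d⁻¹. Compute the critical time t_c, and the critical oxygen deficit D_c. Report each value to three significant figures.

With k_a/k_1 = 3.214 and 1 − D₀(k_a−k_1)/(k_1 L₀) = 0.9689,
t_c = ln(3.214 × 0.9689) / (0.691 − 0.215) = ln(3.114) / 0.4760 = 1.136/0.4760 = 2.386 d.
D_c = (k_1/k_a) L₀ e^(−k_1 t_c) = (0.215/0.691) × 31.5 × e^(−0.215×2.386) = 0.3111 × 31.5 × 0.5986 = 5.867 mg/L.

t_c ≈ 2.39 d; D_c ≈ 5.87 mg/L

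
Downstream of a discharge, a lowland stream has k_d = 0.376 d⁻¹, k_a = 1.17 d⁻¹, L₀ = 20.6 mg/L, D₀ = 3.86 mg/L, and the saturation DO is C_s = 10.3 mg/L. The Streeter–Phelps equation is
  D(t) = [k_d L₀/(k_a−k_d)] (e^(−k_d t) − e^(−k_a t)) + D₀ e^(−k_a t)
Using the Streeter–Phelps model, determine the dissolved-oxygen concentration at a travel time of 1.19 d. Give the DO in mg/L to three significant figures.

DO ≈ 5.53 mg/L

k_d L₀/(k_a−k_d) = 0.376×20.6/(1.17−0.376) = 7.746/0.7940 = 9.755 mg/L.
e^(−k_d t) = e^(−0.376×1.190) = 0.6393; e^(−k_a t) = e^(−1.17×1.190) = 0.2485.
D = 9.755 × (0.6393 − 0.2485) + 3.86 × 0.2485 = 3.812 + 0.9592 = 4.771 mg/L.
DO = C_s − D = 10.3 − 4.771 = 5.529 mg/L.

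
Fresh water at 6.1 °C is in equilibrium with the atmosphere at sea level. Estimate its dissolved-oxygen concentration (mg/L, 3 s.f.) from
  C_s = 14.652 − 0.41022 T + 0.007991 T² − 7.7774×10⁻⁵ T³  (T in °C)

C_s = 14.652 − 0.41022×6.1 + 0.007991×6.1² − 7.7774×10⁻⁵×6.1³ = 12.43 mg/L.

C_s ≈ 12.4 mg/L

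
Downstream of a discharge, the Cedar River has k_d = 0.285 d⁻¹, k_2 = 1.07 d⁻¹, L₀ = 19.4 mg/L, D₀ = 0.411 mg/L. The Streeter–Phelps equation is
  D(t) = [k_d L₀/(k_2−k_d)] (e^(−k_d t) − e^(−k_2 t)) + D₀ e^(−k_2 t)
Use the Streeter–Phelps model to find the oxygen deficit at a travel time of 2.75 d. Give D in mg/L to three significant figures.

D ≈ 2.87 mg/L

k_d L₀/(k_2−k_d) = 0.285×19.4/(1.07−0.285) = 5.529/0.7850 = 7.043 mg/L.
e^(−k_d t) = e^(−0.285×2.750) = 0.4567; e^(−k_2 t) = e^(−1.07×2.750) = 0.05273.
D = 7.043 × (0.4567 − 0.05273) + 0.411 × 0.05273 = 2.845 + 0.02167 = 2.867 mg/L.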